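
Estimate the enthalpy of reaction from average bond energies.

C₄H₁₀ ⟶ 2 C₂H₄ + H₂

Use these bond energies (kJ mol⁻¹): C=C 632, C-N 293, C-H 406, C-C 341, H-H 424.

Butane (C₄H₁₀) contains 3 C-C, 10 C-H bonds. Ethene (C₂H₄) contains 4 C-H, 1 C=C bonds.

Bonds broken (reactants):
  C-C: 3 × 341 = 1023
  C-H: 10 × 406 = 4060
  Σ(broken) = 5083 kJ
Bonds formed (products):
  C-H: 8 × 406 = 3248
  C=C: 2 × 632 = 1264
  H-H: 1 × 424 = 424
  Σ(formed) = 4936 kJ
ΔH = Σ(broken) − Σ(formed) = 5083 − 4936 = +147 kJ

ΔH ≈ +147 kJ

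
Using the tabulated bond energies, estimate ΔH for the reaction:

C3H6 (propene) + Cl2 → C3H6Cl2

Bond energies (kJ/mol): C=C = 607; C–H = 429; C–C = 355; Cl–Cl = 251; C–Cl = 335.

Bonds broken (reactants):
  C–C: 1 × 355 = 355
  C–H: 6 × 429 = 2574
  C=C: 1 × 607 = 607
  Cl–Cl: 1 × 251 = 251
  Σ(broken) = 3787 kJ
Bonds formed (products):
  C–C: 2 × 355 = 710
  C–Cl: 2 × 335 = 670
  C–H: 6 × 429 = 2574
  Σ(formed) = 3954 kJ
ΔH = Σ(broken) − Σ(formed) = 3787 − 3954 = −167 kJ

ΔH ≈ −167 kJ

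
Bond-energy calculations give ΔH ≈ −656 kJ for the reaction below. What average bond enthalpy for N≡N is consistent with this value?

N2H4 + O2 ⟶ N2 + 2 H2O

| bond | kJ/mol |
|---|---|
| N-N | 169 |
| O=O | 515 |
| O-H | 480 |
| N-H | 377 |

D(N≡N) ≈ 928 kJ/mol

Let D be the N≡N bond energy.
Σ(broken) = 4×377 + 1×169 + 1×515 = 2192
Σ(formed) = 1×D + 4×480 = 1920 + D
ΔH = Σ(broken) − Σ(formed) = (2192) − (1920 + D) = +272 − D
Setting this equal to −656 kJ gives D = 928 kJ/mol.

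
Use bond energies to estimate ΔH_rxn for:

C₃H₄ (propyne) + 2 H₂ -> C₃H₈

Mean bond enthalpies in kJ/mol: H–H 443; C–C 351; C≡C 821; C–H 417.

ΔH ≈ −312 kJ

Bonds broken (reactants):
  C≡C: 1 × 821 = 821
  C–C: 1 × 351 = 351
  C–H: 4 × 417 = 1668
  H–H: 2 × 443 = 886
  Σ(broken) = 3726 kJ
Bonds formed (products):
  C–C: 2 × 351 = 702
  C–H: 8 × 417 = 3336
  Σ(formed) = 4038 kJ
ΔH = Σ(broken) − Σ(formed) = 3726 − 4038 = −312 kJ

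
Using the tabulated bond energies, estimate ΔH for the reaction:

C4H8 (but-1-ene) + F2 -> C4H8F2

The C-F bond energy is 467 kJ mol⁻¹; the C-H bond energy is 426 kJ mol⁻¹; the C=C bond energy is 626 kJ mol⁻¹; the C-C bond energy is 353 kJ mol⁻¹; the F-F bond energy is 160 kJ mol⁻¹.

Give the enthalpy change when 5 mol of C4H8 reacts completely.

ΔH = −2505 kJ

Bonds broken (reactants):
  C-C: 2 × 353 = 706
  C-H: 8 × 426 = 3408
  C=C: 1 × 626 = 626
  F-F: 1 × 160 = 160
  Σ(broken) = 4900 kJ
Bonds formed (products):
  C-C: 3 × 353 = 1059
  C-F: 2 × 467 = 934
  C-H: 8 × 426 = 3408
  Σ(formed) = 5401 kJ
ΔH = Σ(broken) − Σ(formed) = 4900 − 5401 = −501 kJ
For 5× the reaction as written: 5 × (−501) = −2505 kJ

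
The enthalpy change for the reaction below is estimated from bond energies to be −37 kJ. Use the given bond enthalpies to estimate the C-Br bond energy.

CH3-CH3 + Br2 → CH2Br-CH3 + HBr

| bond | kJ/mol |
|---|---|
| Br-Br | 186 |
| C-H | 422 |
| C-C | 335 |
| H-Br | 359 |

Let D be the C-Br bond energy.
Σ(broken) = 1×186 + 1×335 + 6×422 = 3053
Σ(formed) = 1×D + 1×335 + 5×422 + 1×359 = 2804 + D
ΔH = Σ(broken) − Σ(formed) = (3053) − (2804 + D) = +249 − D
Setting this equal to −37 kJ gives D = 286 kJ/mol.

D(C-Br) ≈ 286 kJ/mol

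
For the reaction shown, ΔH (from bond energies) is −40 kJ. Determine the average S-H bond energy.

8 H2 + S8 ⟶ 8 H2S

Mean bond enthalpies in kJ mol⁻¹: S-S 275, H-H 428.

D(S-H) ≈ 354 kJ/mol

Let D be the S-H bond energy.
Σ(broken) = 8×428 + 8×275 = 5624
Σ(formed) = 16×D = 16D
ΔH = Σ(broken) − Σ(formed) = (5624) − (16D) = +5624 − 16D
Setting this equal to −40 kJ gives 16D = 5664, so D = 354 kJ/mol.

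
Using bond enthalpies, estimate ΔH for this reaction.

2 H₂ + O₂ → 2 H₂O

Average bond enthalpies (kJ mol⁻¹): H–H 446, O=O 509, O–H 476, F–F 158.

ΔH ≈ −503 kJ

Bonds broken (reactants):
  H–H: 2 × 446 = 892
  O=O: 1 × 509 = 509
  Σ(broken) = 1401 kJ
Bonds formed (products):
  O–H: 4 × 476 = 1904
  Σ(formed) = 1904 kJ
ΔH = Σ(broken) − Σ(formed) = 1401 − 1904 = −503 kJ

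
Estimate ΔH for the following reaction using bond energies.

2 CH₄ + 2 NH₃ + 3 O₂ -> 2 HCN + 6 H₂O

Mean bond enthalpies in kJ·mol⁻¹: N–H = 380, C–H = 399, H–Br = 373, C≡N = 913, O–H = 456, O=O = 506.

ΔH ≈ −1106 kJ

Bonds broken (reactants):
  C–H: 8 × 399 = 3192
  N–H: 6 × 380 = 2280
  O=O: 3 × 506 = 1518
  Σ(broken) = 6990 kJ
Bonds formed (products):
  C≡N: 2 × 913 = 1826
  C–H: 2 × 399 = 798
  O–H: 12 × 456 = 5472
  Σ(formed) = 8096 kJ
ΔH = Σ(broken) − Σ(formed) = 6990 − 8096 = −1106 kJ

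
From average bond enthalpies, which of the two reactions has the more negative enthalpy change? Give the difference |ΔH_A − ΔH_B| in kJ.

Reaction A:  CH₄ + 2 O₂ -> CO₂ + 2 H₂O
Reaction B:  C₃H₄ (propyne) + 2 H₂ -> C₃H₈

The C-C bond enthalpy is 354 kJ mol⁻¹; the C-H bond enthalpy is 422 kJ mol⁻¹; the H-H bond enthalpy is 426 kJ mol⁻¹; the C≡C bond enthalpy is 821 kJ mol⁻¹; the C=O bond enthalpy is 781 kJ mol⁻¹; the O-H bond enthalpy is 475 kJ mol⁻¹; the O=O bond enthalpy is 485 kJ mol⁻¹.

Reaction A:
  Bonds broken (reactants):
    C-H: 4 × 422 = 1688
    O=O: 2 × 485 = 970
    Σ(broken) = 2658 kJ
  Bonds formed (products):
    C=O: 2 × 781 = 1562
    O-H: 4 × 475 = 1900
    Σ(formed) = 3462 kJ
  ΔH_A = 2658 − 3462 = −804 kJ
Reaction B:
  Bonds broken (reactants):
    C≡C: 1 × 821 = 821
    C-C: 1 × 354 = 354
    C-H: 4 × 422 = 1688
    H-H: 2 × 426 = 852
    Σ(broken) = 3715 kJ
  Bonds formed (products):
    C-C: 2 × 354 = 708
    C-H: 8 × 422 = 3376
    Σ(formed) = 4084 kJ
  ΔH_B = 3715 − 4084 = −369 kJ
ΔH_A − ΔH_B = −435 kJ, so reaction A has the more negative ΔH; |ΔH_A − ΔH_B| = 435 kJ.

Reaction A, by 435 kJ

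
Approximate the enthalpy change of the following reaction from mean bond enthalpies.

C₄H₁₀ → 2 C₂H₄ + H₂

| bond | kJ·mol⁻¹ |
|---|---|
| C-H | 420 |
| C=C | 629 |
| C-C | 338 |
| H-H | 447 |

ΔH ≈ +149 kJ

Bonds broken (reactants):
  C-C: 3 × 338 = 1014
  C-H: 10 × 420 = 4200
  Σ(broken) = 5214 kJ
Bonds formed (products):
  C-H: 8 × 420 = 3360
  C=C: 2 × 629 = 1258
  H-H: 1 × 447 = 447
  Σ(formed) = 5065 kJ
ΔH = Σ(broken) − Σ(formed) = 5214 − 5065 = +149 kJ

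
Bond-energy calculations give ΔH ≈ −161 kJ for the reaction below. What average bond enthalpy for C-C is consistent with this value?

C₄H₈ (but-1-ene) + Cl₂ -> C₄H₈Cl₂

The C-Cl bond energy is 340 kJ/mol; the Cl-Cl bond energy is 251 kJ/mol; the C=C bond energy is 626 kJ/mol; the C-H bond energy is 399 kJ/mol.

D(C-C) ≈ 358 kJ/mol

Let D be the C-C bond energy.
Σ(broken) = 2×D + 8×399 + 1×626 + 1×251 = 4069 + 2D
Σ(formed) = 3×D + 2×340 + 8×399 = 3872 + 3D
ΔH = Σ(broken) − Σ(formed) = (4069 + 2D) − (3872 + 3D) = +197 − D
Setting this equal to −161 kJ gives D = 358 kJ/mol.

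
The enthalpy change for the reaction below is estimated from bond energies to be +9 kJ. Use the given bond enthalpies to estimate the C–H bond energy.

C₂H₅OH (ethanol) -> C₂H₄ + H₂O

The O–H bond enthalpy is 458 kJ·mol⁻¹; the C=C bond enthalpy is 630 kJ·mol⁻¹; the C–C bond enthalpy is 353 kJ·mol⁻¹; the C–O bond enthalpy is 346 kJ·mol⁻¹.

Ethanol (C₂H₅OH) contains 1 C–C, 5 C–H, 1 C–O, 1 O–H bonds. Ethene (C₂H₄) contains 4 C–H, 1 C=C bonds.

D(C–H) ≈ 398 kJ/mol

Let D be the C–H bond energy.
Σ(broken) = 1×353 + 5×D + 1×346 + 1×458 = 1157 + 5D
Σ(formed) = 4×D + 1×630 + 2×458 = 1546 + 4D
ΔH = Σ(broken) − Σ(formed) = (1157 + 5D) − (1546 + 4D) = −389 + D
Setting this equal to +9 kJ gives D = 398 kJ/mol.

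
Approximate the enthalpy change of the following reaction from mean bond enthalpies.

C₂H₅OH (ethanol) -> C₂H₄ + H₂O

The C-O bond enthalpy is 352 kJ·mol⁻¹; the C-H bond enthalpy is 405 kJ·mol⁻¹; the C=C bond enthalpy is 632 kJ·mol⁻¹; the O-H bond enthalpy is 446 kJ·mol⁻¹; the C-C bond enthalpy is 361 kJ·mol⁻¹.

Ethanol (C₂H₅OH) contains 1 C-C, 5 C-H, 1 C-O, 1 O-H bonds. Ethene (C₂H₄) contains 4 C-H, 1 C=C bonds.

ΔH ≈ +40 kJ

Bonds broken (reactants):
  C-C: 1 × 361 = 361
  C-H: 5 × 405 = 2025
  C-O: 1 × 352 = 352
  O-H: 1 × 446 = 446
  Σ(broken) = 3184 kJ
Bonds formed (products):
  C-H: 4 × 405 = 1620
  C=C: 1 × 632 = 632
  O-H: 2 × 446 = 892
  Σ(formed) = 3144 kJ
ΔH = Σ(broken) − Σ(formed) = 3184 − 3144 = +40 kJ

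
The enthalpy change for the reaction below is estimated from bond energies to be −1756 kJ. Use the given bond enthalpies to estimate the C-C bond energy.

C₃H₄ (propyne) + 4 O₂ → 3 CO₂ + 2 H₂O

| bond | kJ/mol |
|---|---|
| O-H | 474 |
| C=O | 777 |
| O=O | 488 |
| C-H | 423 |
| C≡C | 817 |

Let D be the C-C bond energy.
Σ(broken) = 1×817 + 1×D + 4×423 + 4×488 = 4461 + D
Σ(formed) = 6×777 + 4×474 = 6558
ΔH = Σ(broken) − Σ(formed) = (4461 + D) − (6558) = −2097 + D
Setting this equal to −1756 kJ gives D = 341 kJ/mol.

D(C-C) ≈ 341 kJ/mol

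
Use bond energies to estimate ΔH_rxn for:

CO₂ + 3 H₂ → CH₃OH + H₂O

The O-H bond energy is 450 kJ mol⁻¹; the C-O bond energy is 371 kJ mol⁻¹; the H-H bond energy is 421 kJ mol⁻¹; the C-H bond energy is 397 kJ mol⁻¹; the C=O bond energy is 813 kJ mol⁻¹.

ΔH ≈ −23 kJ

Bonds broken (reactants):
  C=O: 2 × 813 = 1626
  H-H: 3 × 421 = 1263
  Σ(broken) = 2889 kJ
Bonds formed (products):
  C-H: 3 × 397 = 1191
  C-O: 1 × 371 = 371
  O-H: 3 × 450 = 1350
  Σ(formed) = 2912 kJ
ΔH = Σ(broken) − Σ(formed) = 2889 − 2912 = −23 kJ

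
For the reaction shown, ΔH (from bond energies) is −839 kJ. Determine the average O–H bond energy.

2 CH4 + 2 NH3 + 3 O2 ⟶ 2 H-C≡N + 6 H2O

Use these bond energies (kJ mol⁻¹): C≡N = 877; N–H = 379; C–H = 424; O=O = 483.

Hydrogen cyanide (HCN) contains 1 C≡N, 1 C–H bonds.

Let D be the O–H bond energy.
Σ(broken) = 8×424 + 6×379 + 3×483 = 7115
Σ(formed) = 2×877 + 2×424 + 12×D = 2602 + 12D
ΔH = Σ(broken) − Σ(formed) = (7115) − (2602 + 12D) = +4513 − 12D
Setting this equal to −839 kJ gives 12D = 5352, so D = 446 kJ/mol.

D(O–H) ≈ 446 kJ/mol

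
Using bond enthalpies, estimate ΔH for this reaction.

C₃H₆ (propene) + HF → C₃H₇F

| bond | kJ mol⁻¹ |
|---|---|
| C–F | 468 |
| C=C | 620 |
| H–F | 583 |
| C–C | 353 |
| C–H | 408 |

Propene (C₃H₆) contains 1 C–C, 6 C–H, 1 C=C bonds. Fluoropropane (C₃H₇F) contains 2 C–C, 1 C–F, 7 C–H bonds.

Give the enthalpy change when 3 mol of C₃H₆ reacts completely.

Bonds broken (reactants):
  C–C: 1 × 353 = 353
  C–H: 6 × 408 = 2448
  C=C: 1 × 620 = 620
  H–F: 1 × 583 = 583
  Σ(broken) = 4004 kJ
Bonds formed (products):
  C–C: 2 × 353 = 706
  C–F: 1 × 468 = 468
  C–H: 7 × 408 = 2856
  Σ(formed) = 4030 kJ
ΔH = Σ(broken) − Σ(formed) = 4004 − 4030 = −26 kJ
For 3× the reaction as written: 3 × (−26) = −78 kJ

ΔH = −78 kJ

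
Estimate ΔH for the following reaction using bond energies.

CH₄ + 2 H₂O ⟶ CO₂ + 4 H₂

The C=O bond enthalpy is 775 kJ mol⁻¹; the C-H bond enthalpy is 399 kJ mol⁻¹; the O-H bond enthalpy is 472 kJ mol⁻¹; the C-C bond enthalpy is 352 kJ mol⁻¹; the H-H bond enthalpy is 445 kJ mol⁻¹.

ΔH ≈ +154 kJ

Bonds broken (reactants):
  C-H: 4 × 399 = 1596
  O-H: 4 × 472 = 1888
  Σ(broken) = 3484 kJ
Bonds formed (products):
  C=O: 2 × 775 = 1550
  H-H: 4 × 445 = 1780
  Σ(formed) = 3330 kJ
ΔH = Σ(broken) − Σ(formed) = 3484 − 3330 = +154 kJ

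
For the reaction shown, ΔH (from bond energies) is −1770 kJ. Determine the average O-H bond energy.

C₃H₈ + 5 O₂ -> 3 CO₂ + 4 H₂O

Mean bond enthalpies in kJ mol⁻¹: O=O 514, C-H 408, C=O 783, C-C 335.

D(O-H) ≈ 447 kJ/mol

Let D be the O-H bond energy.
Σ(broken) = 2×335 + 8×408 + 5×514 = 6504
Σ(formed) = 6×783 + 8×D = 4698 + 8D
ΔH = Σ(broken) − Σ(formed) = (6504) − (4698 + 8D) = +1806 − 8D
Setting this equal to −1770 kJ gives 8D = 3576, so D = 447 kJ/mol.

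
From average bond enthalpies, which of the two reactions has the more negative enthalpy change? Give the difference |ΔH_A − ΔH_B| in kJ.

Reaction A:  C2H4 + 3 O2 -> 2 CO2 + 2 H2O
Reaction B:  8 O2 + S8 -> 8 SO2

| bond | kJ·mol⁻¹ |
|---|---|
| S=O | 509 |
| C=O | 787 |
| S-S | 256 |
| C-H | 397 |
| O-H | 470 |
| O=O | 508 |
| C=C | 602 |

Reaction A:
  Bonds broken (reactants):
    C-H: 4 × 397 = 1588
    C=C: 1 × 602 = 602
    O=O: 3 × 508 = 1524
    Σ(broken) = 3714 kJ
  Bonds formed (products):
    C=O: 4 × 787 = 3148
    O-H: 4 × 470 = 1880
    Σ(formed) = 5028 kJ
  ΔH_A = 3714 − 5028 = −1314 kJ
Reaction B:
  Bonds broken (reactants):
    O=O: 8 × 508 = 4064
    S-S: 8 × 256 = 2048
    Σ(broken) = 6112 kJ
  Bonds formed (products):
    S=O: 16 × 509 = 8144
    Σ(formed) = 8144 kJ
  ΔH_B = 6112 − 8144 = −2032 kJ
ΔH_A − ΔH_B = +718 kJ, so reaction B has the more negative ΔH; |ΔH_A − ΔH_B| = 718 kJ.

Reaction B, by 718 kJ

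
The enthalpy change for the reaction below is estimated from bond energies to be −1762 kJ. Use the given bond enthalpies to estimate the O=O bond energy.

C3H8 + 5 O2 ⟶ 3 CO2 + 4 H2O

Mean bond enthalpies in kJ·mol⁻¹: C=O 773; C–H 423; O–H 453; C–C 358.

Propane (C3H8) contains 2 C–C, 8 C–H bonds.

Let D be the O=O bond energy.
Σ(broken) = 2×358 + 8×423 + 5×D = 4100 + 5D
Σ(formed) = 6×773 + 8×453 = 8262
ΔH = Σ(broken) − Σ(formed) = (4100 + 5D) − (8262) = −4162 + 5D
Setting this equal to −1762 kJ gives 5D = 2400, so D = 480 kJ/mol.

D(O=O) ≈ 480 kJ/mol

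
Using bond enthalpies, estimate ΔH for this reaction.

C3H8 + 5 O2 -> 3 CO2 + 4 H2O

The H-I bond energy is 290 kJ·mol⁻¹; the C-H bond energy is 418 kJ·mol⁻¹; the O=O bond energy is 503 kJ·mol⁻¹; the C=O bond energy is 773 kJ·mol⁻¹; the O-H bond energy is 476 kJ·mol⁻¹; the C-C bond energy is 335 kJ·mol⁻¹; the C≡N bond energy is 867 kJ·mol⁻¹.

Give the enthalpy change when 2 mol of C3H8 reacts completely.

Bonds broken (reactants):
  C-C: 2 × 335 = 670
  C-H: 8 × 418 = 3344
  O=O: 5 × 503 = 2515
  Σ(broken) = 6529 kJ
Bonds formed (products):
  C=O: 6 × 773 = 4638
  O-H: 8 × 476 = 3808
  Σ(formed) = 8446 kJ
ΔH = Σ(broken) − Σ(formed) = 6529 − 8446 = −1917 kJ
For 2× the reaction as written: 2 × (−1917) = −3834 kJ

ΔH = −3834 kJ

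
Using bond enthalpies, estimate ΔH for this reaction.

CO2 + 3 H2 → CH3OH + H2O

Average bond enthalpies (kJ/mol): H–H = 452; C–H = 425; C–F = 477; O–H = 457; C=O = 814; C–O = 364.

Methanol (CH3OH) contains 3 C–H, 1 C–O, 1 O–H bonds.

ΔH ≈ −26 kJ

Bonds broken (reactants):
  C=O: 2 × 814 = 1628
  H–H: 3 × 452 = 1356
  Σ(broken) = 2984 kJ
Bonds formed (products):
  C–H: 3 × 425 = 1275
  C–O: 1 × 364 = 364
  O–H: 3 × 457 = 1371
  Σ(formed) = 3010 kJ
ΔH = Σ(broken) − Σ(formed) = 2984 − 3010 = −26 kJ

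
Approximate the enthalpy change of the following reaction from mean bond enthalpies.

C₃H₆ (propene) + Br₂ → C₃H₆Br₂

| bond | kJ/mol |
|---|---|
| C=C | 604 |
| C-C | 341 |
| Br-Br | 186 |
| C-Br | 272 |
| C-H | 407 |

Bonds broken (reactants):
  Br-Br: 1 × 186 = 186
  C-C: 1 × 341 = 341
  C-H: 6 × 407 = 2442
  C=C: 1 × 604 = 604
  Σ(broken) = 3573 kJ
Bonds formed (products):
  C-Br: 2 × 272 = 544
  C-C: 2 × 341 = 682
  C-H: 6 × 407 = 2442
  Σ(formed) = 3668 kJ
ΔH = Σ(broken) − Σ(formed) = 3573 − 3668 = −95 kJ

ΔH ≈ −95 kJ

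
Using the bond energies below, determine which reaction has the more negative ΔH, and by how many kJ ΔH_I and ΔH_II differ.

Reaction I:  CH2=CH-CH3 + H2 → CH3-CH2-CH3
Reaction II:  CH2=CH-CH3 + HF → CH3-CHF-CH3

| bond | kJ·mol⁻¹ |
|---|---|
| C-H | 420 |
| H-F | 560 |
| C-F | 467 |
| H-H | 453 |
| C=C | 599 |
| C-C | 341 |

Reaction I, by 60 kJ

Reaction I:
  Bonds broken (reactants):
    C-C: 1 × 341 = 341
    C-H: 6 × 420 = 2520
    C=C: 1 × 599 = 599
    H-H: 1 × 453 = 453
    Σ(broken) = 3913 kJ
  Bonds formed (products):
    C-C: 2 × 341 = 682
    C-H: 8 × 420 = 3360
    Σ(formed) = 4042 kJ
  ΔH_I = 3913 − 4042 = −129 kJ
Reaction II:
  Bonds broken (reactants):
    C-C: 1 × 341 = 341
    C-H: 6 × 420 = 2520
    C=C: 1 × 599 = 599
    H-F: 1 × 560 = 560
    Σ(broken) = 4020 kJ
  Bonds formed (products):
    C-C: 2 × 341 = 682
    C-F: 1 × 467 = 467
    C-H: 7 × 420 = 2940
    Σ(formed) = 4089 kJ
  ΔH_II = 4020 − 4089 = −69 kJ
ΔH_I − ΔH_II = −60 kJ, so reaction I has the more negative ΔH; |ΔH_I − ΔH_II| = 60 kJ.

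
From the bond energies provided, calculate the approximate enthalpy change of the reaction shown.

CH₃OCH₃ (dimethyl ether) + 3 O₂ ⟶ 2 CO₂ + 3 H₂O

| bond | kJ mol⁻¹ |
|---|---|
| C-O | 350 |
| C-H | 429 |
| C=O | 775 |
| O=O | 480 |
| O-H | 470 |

ΔH ≈ −1206 kJ

Bonds broken (reactants):
  C-H: 6 × 429 = 2574
  C-O: 2 × 350 = 700
  O=O: 3 × 480 = 1440
  Σ(broken) = 4714 kJ
Bonds formed (products):
  C=O: 4 × 775 = 3100
  O-H: 6 × 470 = 2820
  Σ(formed) = 5920 kJ
ΔH = Σ(broken) − Σ(formed) = 4714 − 5920 = −1206 kJ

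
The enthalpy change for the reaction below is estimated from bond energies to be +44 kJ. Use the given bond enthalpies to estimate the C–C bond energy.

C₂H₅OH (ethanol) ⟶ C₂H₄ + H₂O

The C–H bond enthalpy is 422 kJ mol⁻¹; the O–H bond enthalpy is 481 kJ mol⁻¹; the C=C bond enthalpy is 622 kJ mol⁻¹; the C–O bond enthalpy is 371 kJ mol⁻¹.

D(C–C) ≈ 354 kJ/mol

Let D be the C–C bond energy.
Σ(broken) = 1×D + 5×422 + 1×371 + 1×481 = 2962 + D
Σ(formed) = 4×422 + 1×622 + 2×481 = 3272
ΔH = Σ(broken) − Σ(formed) = (2962 + D) − (3272) = −310 + D
Setting this equal to +44 kJ gives D = 354 kJ/mol.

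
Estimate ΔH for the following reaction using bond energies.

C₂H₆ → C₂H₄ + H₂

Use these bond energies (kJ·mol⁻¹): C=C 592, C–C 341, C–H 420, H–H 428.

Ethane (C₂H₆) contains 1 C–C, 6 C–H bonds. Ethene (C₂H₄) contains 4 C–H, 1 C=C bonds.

Bonds broken (reactants):
  C–C: 1 × 341 = 341
  C–H: 6 × 420 = 2520
  Σ(broken) = 2861 kJ
Bonds formed (products):
  C–H: 4 × 420 = 1680
  C=C: 1 × 592 = 592
  H–H: 1 × 428 = 428
  Σ(formed) = 2700 kJ
ΔH = Σ(broken) − Σ(formed) = 2861 − 2700 = +161 kJ

ΔH ≈ +161 kJ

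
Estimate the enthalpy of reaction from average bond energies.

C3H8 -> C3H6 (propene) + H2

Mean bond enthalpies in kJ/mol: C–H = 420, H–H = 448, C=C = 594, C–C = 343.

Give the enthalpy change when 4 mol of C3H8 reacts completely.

ΔH = +564 kJ

Bonds broken (reactants):
  C–C: 2 × 343 = 686
  C–H: 8 × 420 = 3360
  Σ(broken) = 4046 kJ
Bonds formed (products):
  C–C: 1 × 343 = 343
  C–H: 6 × 420 = 2520
  C=C: 1 × 594 = 594
  H–H: 1 × 448 = 448
  Σ(formed) = 3905 kJ
ΔH = Σ(broken) − Σ(formed) = 4046 − 3905 = +141 kJ
For 4× the reaction as written: 4 × (+141) = +564 kJ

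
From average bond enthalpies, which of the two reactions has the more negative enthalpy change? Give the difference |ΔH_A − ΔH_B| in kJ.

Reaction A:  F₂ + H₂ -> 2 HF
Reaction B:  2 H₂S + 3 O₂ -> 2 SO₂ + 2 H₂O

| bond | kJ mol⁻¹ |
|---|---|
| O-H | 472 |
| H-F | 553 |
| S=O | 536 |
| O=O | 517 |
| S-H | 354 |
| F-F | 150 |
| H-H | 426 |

Reaction B, by 535 kJ

Reaction A:
  Bonds broken (reactants):
    F-F: 1 × 150 = 150
    H-H: 1 × 426 = 426
    Σ(broken) = 576 kJ
  Bonds formed (products):
    H-F: 2 × 553 = 1106
    Σ(formed) = 1106 kJ
  ΔH_A = 576 − 1106 = −530 kJ
Reaction B:
  Bonds broken (reactants):
    O=O: 3 × 517 = 1551
    S-H: 4 × 354 = 1416
    Σ(broken) = 2967 kJ
  Bonds formed (products):
    O-H: 4 × 472 = 1888
    S=O: 4 × 536 = 2144
    Σ(formed) = 4032 kJ
  ΔH_B = 2967 − 4032 = −1065 kJ
ΔH_A − ΔH_B = +535 kJ, so reaction B has the more negative ΔH; |ΔH_A − ΔH_B| = 535 kJ.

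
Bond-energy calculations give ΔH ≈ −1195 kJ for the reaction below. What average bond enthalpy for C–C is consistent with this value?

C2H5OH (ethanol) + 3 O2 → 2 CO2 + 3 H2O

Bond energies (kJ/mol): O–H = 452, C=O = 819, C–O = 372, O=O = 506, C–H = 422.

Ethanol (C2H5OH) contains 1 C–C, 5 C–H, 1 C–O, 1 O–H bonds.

D(C–C) ≈ 341 kJ/mol

Let D be the C–C bond energy.
Σ(broken) = 1×D + 5×422 + 1×372 + 1×452 + 3×506 = 4452 + D
Σ(formed) = 4×819 + 6×452 = 5988
ΔH = Σ(broken) − Σ(formed) = (4452 + D) − (5988) = −1536 + D
Setting this equal to −1195 kJ gives D = 341 kJ/mol.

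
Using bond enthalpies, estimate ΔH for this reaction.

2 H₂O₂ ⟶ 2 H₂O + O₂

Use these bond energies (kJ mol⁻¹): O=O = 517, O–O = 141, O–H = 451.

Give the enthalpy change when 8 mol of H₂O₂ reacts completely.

ΔH = −940 kJ

Bonds broken (reactants):
  O–H: 4 × 451 = 1804
  O–O: 2 × 141 = 282
  Σ(broken) = 2086 kJ
Bonds formed (products):
  O–H: 4 × 451 = 1804
  O=O: 1 × 517 = 517
  Σ(formed) = 2321 kJ
ΔH = Σ(broken) − Σ(formed) = 2086 − 2321 = −235 kJ
For 4× the reaction as written: 4 × (−235) = −940 kJ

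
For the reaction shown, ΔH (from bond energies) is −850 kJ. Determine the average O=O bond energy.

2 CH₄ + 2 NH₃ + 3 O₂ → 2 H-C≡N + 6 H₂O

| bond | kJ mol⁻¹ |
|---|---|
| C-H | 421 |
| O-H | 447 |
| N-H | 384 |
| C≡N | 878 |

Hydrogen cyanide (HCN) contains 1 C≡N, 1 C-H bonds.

Let D be the O=O bond energy.
Σ(broken) = 8×421 + 6×384 + 3×D = 5672 + 3D
Σ(formed) = 2×878 + 2×421 + 12×447 = 7962
ΔH = Σ(broken) − Σ(formed) = (5672 + 3D) − (7962) = −2290 + 3D
Setting this equal to −850 kJ gives 3D = 1440, so D = 480 kJ/mol.

D(O=O) ≈ 480 kJ/mol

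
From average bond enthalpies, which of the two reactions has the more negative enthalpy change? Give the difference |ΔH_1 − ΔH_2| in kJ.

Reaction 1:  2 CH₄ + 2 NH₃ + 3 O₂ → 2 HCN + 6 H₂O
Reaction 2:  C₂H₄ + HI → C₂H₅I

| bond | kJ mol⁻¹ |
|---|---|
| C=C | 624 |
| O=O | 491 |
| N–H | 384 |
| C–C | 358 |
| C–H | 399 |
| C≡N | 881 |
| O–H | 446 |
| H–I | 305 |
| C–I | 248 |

Reaction 1, by 867 kJ

Reaction 1:
  Bonds broken (reactants):
    C–H: 8 × 399 = 3192
    N–H: 6 × 384 = 2304
    O=O: 3 × 491 = 1473
    Σ(broken) = 6969 kJ
  Bonds formed (products):
    C≡N: 2 × 881 = 1762
    C–H: 2 × 399 = 798
    O–H: 12 × 446 = 5352
    Σ(formed) = 7912 kJ
  ΔH_1 = 6969 − 7912 = −943 kJ
Reaction 2:
  Bonds broken (reactants):
    C–H: 4 × 399 = 1596
    C=C: 1 × 624 = 624
    H–I: 1 × 305 = 305
    Σ(broken) = 2525 kJ
  Bonds formed (products):
    C–C: 1 × 358 = 358
    C–H: 5 × 399 = 1995
    C–I: 1 × 248 = 248
    Σ(formed) = 2601 kJ
  ΔH_2 = 2525 − 2601 = −76 kJ
ΔH_1 − ΔH_2 = −867 kJ, so reaction 1 has the more negative ΔH; |ΔH_1 − ΔH_2| = 867 kJ.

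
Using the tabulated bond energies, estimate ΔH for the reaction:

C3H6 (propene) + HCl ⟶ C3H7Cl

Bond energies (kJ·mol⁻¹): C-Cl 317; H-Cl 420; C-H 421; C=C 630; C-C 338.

Bonds broken (reactants):
  C-C: 1 × 338 = 338
  C-H: 6 × 421 = 2526
  C=C: 1 × 630 = 630
  H-Cl: 1 × 420 = 420
  Σ(broken) = 3914 kJ
Bonds formed (products):
  C-C: 2 × 338 = 676
  C-Cl: 1 × 317 = 317
  C-H: 7 × 421 = 2947
  Σ(formed) = 3940 kJ
ΔH = Σ(broken) − Σ(formed) = 3914 − 3940 = −26 kJ

ΔH ≈ −26 kJ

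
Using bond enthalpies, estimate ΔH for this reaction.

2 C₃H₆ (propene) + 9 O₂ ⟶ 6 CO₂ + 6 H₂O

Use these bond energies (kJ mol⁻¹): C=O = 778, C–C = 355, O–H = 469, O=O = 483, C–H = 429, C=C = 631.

Bonds broken (reactants):
  C–C: 2 × 355 = 710
  C–H: 12 × 429 = 5148
  C=C: 2 × 631 = 1262
  O=O: 9 × 483 = 4347
  Σ(broken) = 11467 kJ
Bonds formed (products):
  C=O: 12 × 778 = 9336
  O–H: 12 × 469 = 5628
  Σ(formed) = 14964 kJ
ΔH = Σ(broken) − Σ(formed) = 11467 − 14964 = −3497 kJ

ΔH ≈ −3497 kJ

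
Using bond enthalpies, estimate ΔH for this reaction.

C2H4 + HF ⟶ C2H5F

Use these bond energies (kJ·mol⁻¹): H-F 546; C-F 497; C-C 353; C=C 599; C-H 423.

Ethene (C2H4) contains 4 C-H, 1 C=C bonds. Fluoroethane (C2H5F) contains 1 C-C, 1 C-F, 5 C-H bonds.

Bonds broken (reactants):
  C-H: 4 × 423 = 1692
  C=C: 1 × 599 = 599
  H-F: 1 × 546 = 546
  Σ(broken) = 2837 kJ
Bonds formed (products):
  C-C: 1 × 353 = 353
  C-F: 1 × 497 = 497
  C-H: 5 × 423 = 2115
  Σ(formed) = 2965 kJ
ΔH = Σ(broken) − Σ(formed) = 2837 − 2965 = −128 kJ

ΔH ≈ −128 kJ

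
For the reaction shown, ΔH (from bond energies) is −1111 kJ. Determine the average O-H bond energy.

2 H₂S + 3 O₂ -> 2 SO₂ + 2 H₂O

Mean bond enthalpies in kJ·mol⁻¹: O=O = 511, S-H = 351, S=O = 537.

Let D be the O-H bond energy.
Σ(broken) = 3×511 + 4×351 = 2937
Σ(formed) = 4×D + 4×537 = 2148 + 4D
ΔH = Σ(broken) − Σ(formed) = (2937) − (2148 + 4D) = +789 − 4D
Setting this equal to −1111 kJ gives 4D = 1900, so D = 475 kJ/mol.

D(O-H) ≈ 475 kJ/mol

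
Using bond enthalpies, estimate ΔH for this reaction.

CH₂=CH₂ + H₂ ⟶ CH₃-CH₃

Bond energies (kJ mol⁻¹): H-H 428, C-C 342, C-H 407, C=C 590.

Bonds broken (reactants):
  C-H: 4 × 407 = 1628
  C=C: 1 × 590 = 590
  H-H: 1 × 428 = 428
  Σ(broken) = 2646 kJ
Bonds formed (products):
  C-C: 1 × 342 = 342
  C-H: 6 × 407 = 2442
  Σ(formed) = 2784 kJ
ΔH = Σ(broken) − Σ(formed) = 2646 − 2784 = −138 kJ

ΔH ≈ −138 kJ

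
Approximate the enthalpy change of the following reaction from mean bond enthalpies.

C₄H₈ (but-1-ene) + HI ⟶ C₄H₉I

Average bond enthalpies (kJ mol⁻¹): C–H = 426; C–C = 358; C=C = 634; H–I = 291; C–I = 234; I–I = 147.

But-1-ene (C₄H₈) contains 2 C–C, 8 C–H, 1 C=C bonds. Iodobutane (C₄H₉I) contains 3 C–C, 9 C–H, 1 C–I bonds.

ΔH ≈ −93 kJ

Bonds broken (reactants):
  C–C: 2 × 358 = 716
  C–H: 8 × 426 = 3408
  C=C: 1 × 634 = 634
  H–I: 1 × 291 = 291
  Σ(broken) = 5049 kJ
Bonds formed (products):
  C–C: 3 × 358 = 1074
  C–H: 9 × 426 = 3834
  C–I: 1 × 234 = 234
  Σ(formed) = 5142 kJ
ΔH = Σ(broken) − Σ(formed) = 5049 − 5142 = −93 kJ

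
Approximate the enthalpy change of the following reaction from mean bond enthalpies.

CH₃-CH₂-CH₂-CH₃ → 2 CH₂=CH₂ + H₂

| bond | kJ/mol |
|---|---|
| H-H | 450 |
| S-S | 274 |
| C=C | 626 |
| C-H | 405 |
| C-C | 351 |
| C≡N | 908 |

ΔH ≈ +161 kJ

Bonds broken (reactants):
  C-C: 3 × 351 = 1053
  C-H: 10 × 405 = 4050
  Σ(broken) = 5103 kJ
Bonds formed (products):
  C-H: 8 × 405 = 3240
  C=C: 2 × 626 = 1252
  H-H: 1 × 450 = 450
  Σ(formed) = 4942 kJ
ΔH = Σ(broken) − Σ(formed) = 5103 − 4942 = +161 kJ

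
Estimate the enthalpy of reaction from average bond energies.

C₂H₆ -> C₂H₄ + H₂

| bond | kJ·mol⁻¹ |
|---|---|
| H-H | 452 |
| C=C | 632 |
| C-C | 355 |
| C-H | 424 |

Bonds broken (reactants):
  C-C: 1 × 355 = 355
  C-H: 6 × 424 = 2544
  Σ(broken) = 2899 kJ
Bonds formed (products):
  C-H: 4 × 424 = 1696
  C=C: 1 × 632 = 632
  H-H: 1 × 452 = 452
  Σ(formed) = 2780 kJ
ΔH = Σ(broken) − Σ(formed) = 2899 − 2780 = +119 kJ

ΔH ≈ +119 kJ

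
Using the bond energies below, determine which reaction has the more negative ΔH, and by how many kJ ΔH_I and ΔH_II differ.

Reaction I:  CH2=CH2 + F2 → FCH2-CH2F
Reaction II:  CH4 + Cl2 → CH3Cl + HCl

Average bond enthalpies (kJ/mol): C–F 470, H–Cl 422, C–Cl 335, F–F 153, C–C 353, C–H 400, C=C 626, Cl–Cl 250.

Reaction I, by 407 kJ

Reaction I:
  Bonds broken (reactants):
    C–H: 4 × 400 = 1600
    C=C: 1 × 626 = 626
    F–F: 1 × 153 = 153
    Σ(broken) = 2379 kJ
  Bonds formed (products):
    C–C: 1 × 353 = 353
    C–F: 2 × 470 = 940
    C–H: 4 × 400 = 1600
    Σ(formed) = 2893 kJ
  ΔH_I = 2379 − 2893 = −514 kJ
Reaction II:
  Bonds broken (reactants):
    C–H: 4 × 400 = 1600
    Cl–Cl: 1 × 250 = 250
    Σ(broken) = 1850 kJ
  Bonds formed (products):
    C–Cl: 1 × 335 = 335
    C–H: 3 × 400 = 1200
    H–Cl: 1 × 422 = 422
    Σ(formed) = 1957 kJ
  ΔH_II = 1850 − 1957 = −107 kJ
ΔH_I − ΔH_II = −407 kJ, so reaction I has the more negative ΔH; |ΔH_I − ΔH_II| = 407 kJ.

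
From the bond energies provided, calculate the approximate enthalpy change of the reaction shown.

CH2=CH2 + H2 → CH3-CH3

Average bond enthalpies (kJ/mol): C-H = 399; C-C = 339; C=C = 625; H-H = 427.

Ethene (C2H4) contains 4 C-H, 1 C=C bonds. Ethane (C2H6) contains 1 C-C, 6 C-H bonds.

Bonds broken (reactants):
  C-H: 4 × 399 = 1596
  C=C: 1 × 625 = 625
  H-H: 1 × 427 = 427
  Σ(broken) = 2648 kJ
Bonds formed (products):
  C-C: 1 × 339 = 339
  C-H: 6 × 399 = 2394
  Σ(formed) = 2733 kJ
ΔH = Σ(broken) − Σ(formed) = 2648 − 2733 = −85 kJ

ΔH ≈ −85 kJ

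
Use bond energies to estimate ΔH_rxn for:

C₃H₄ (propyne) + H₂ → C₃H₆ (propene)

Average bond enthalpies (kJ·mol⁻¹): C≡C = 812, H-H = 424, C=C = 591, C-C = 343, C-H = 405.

Bonds broken (reactants):
  C≡C: 1 × 812 = 812
  C-C: 1 × 343 = 343
  C-H: 4 × 405 = 1620
  H-H: 1 × 424 = 424
  Σ(broken) = 3199 kJ
Bonds formed (products):
  C-C: 1 × 343 = 343
  C-H: 6 × 405 = 2430
  C=C: 1 × 591 = 591
  Σ(formed) = 3364 kJ
ΔH = Σ(broken) − Σ(formed) = 3199 − 3364 = −165 kJ

ΔH ≈ −165 kJ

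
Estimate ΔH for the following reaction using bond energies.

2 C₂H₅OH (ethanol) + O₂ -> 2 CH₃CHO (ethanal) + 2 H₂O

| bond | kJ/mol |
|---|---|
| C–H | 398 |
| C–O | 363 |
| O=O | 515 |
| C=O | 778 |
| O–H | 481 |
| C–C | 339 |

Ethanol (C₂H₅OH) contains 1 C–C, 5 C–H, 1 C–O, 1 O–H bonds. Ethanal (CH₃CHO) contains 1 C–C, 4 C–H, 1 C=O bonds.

ΔH ≈ −481 kJ

Bonds broken (reactants):
  C–C: 2 × 339 = 678
  C–H: 10 × 398 = 3980
  C–O: 2 × 363 = 726
  O–H: 2 × 481 = 962
  O=O: 1 × 515 = 515
  Σ(broken) = 6861 kJ
Bonds formed (products):
  C–C: 2 × 339 = 678
  C–H: 8 × 398 = 3184
  C=O: 2 × 778 = 1556
  O–H: 4 × 481 = 1924
  Σ(formed) = 7342 kJ
ΔH = Σ(broken) − Σ(formed) = 6861 − 7342 = −481 kJ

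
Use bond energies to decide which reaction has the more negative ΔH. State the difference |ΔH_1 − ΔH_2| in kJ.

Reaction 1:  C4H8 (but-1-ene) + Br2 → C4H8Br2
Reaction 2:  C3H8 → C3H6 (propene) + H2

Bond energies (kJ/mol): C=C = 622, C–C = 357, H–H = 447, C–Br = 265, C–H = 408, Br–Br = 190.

Reaction 1:
  Bonds broken (reactants):
    Br–Br: 1 × 190 = 190
    C–C: 2 × 357 = 714
    C–H: 8 × 408 = 3264
    C=C: 1 × 622 = 622
    Σ(broken) = 4790 kJ
  Bonds formed (products):
    C–Br: 2 × 265 = 530
    C–C: 3 × 357 = 1071
    C–H: 8 × 408 = 3264
    Σ(formed) = 4865 kJ
  ΔH_1 = 4790 − 4865 = −75 kJ
Reaction 2:
  Bonds broken (reactants):
    C–C: 2 × 357 = 714
    C–H: 8 × 408 = 3264
    Σ(broken) = 3978 kJ
  Bonds formed (products):
    C–C: 1 × 357 = 357
    C–H: 6 × 408 = 2448
    C=C: 1 × 622 = 622
    H–H: 1 × 447 = 447
    Σ(formed) = 3874 kJ
  ΔH_2 = 3978 − 3874 = +104 kJ
ΔH_1 − ΔH_2 = −179 kJ, so reaction 1 has the more negative ΔH; |ΔH_1 − ΔH_2| = 179 kJ.

Reaction 1, by 179 kJ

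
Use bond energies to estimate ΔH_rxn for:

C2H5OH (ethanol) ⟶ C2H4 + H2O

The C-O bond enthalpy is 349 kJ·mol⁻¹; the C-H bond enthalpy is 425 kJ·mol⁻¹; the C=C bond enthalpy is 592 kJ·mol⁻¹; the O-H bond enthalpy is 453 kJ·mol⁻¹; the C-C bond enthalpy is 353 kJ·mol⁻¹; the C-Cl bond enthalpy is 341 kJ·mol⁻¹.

Bonds broken (reactants):
  C-C: 1 × 353 = 353
  C-H: 5 × 425 = 2125
  C-O: 1 × 349 = 349
  O-H: 1 × 453 = 453
  Σ(broken) = 3280 kJ
Bonds formed (products):
  C-H: 4 × 425 = 1700
  C=C: 1 × 592 = 592
  O-H: 2 × 453 = 906
  Σ(formed) = 3198 kJ
ΔH = Σ(broken) − Σ(formed) = 3280 − 3198 = +82 kJ

ΔH ≈ +82 kJ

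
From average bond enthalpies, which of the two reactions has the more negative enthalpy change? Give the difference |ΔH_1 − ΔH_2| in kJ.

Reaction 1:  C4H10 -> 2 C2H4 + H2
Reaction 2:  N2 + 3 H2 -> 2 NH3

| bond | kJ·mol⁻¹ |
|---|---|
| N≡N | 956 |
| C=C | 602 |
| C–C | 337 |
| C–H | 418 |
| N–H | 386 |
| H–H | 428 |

Reaction 2, by 291 kJ

Reaction 1:
  Bonds broken (reactants):
    C–C: 3 × 337 = 1011
    C–H: 10 × 418 = 4180
    Σ(broken) = 5191 kJ
  Bonds formed (products):
    C–H: 8 × 418 = 3344
    C=C: 2 × 602 = 1204
    H–H: 1 × 428 = 428
    Σ(formed) = 4976 kJ
  ΔH_1 = 5191 − 4976 = +215 kJ
Reaction 2:
  Bonds broken (reactants):
    H–H: 3 × 428 = 1284
    N≡N: 1 × 956 = 956
    Σ(broken) = 2240 kJ
  Bonds formed (products):
    N–H: 6 × 386 = 2316
    Σ(formed) = 2316 kJ
  ΔH_2 = 2240 − 2316 = −76 kJ
ΔH_1 − ΔH_2 = +291 kJ, so reaction 2 has the more negative ΔH; |ΔH_1 − ΔH_2| = 291 kJ.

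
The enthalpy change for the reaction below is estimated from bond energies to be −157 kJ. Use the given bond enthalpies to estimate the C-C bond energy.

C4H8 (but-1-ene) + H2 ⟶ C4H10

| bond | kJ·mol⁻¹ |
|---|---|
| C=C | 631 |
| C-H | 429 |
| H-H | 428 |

Let D be the C-C bond energy.
Σ(broken) = 2×D + 8×429 + 1×631 + 1×428 = 4491 + 2D
Σ(formed) = 3×D + 10×429 = 4290 + 3D
ΔH = Σ(broken) − Σ(formed) = (4491 + 2D) − (4290 + 3D) = +201 − D
Setting this equal to −157 kJ gives D = 358 kJ/mol.

D(C-C) ≈ 358 kJ/mol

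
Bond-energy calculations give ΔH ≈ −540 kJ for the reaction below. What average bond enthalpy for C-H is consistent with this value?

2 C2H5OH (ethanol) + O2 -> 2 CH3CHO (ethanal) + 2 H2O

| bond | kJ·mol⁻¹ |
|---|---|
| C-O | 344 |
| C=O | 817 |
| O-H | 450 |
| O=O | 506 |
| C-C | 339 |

Let D be the C-H bond energy.
Σ(broken) = 2×339 + 10×D + 2×344 + 2×450 + 1×506 = 2772 + 10D
Σ(formed) = 2×339 + 8×D + 2×817 + 4×450 = 4112 + 8D
ΔH = Σ(broken) − Σ(formed) = (2772 + 10D) − (4112 + 8D) = −1340 + 2D
Setting this equal to −540 kJ gives 2D = 800, so D = 400 kJ/mol.

D(C-H) ≈ 400 kJ/mol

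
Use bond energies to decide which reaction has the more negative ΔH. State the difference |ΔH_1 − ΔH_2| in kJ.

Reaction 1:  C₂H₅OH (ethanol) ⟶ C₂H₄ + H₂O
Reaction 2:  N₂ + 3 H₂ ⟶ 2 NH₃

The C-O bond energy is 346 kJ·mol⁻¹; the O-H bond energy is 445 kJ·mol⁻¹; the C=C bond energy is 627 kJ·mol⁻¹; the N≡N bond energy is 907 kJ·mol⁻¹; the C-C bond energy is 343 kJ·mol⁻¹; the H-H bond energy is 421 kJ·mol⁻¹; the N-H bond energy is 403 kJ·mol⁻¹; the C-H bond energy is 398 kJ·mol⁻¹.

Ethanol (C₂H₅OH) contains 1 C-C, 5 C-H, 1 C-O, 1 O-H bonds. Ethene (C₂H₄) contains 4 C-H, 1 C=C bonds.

Reaction 2, by 263 kJ

Reaction 1:
  Bonds broken (reactants):
    C-C: 1 × 343 = 343
    C-H: 5 × 398 = 1990
    C-O: 1 × 346 = 346
    O-H: 1 × 445 = 445
    Σ(broken) = 3124 kJ
  Bonds formed (products):
    C-H: 4 × 398 = 1592
    C=C: 1 × 627 = 627
    O-H: 2 × 445 = 890
    Σ(formed) = 3109 kJ
  ΔH_1 = 3124 − 3109 = +15 kJ
Reaction 2:
  Bonds broken (reactants):
    H-H: 3 × 421 = 1263
    N≡N: 1 × 907 = 907
    Σ(broken) = 2170 kJ
  Bonds formed (products):
    N-H: 6 × 403 = 2418
    Σ(formed) = 2418 kJ
  ΔH_2 = 2170 − 2418 = −248 kJ
ΔH_1 − ΔH_2 = +263 kJ, so reaction 2 has the more negative ΔH; |ΔH_1 − ΔH_2| = 263 kJ.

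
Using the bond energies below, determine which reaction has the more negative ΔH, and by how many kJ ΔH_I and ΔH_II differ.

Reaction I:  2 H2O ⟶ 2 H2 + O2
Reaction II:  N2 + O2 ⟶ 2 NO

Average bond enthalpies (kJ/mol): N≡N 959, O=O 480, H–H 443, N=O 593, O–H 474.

Reaction II, by 277 kJ

Reaction I:
  Bonds broken (reactants):
    O–H: 4 × 474 = 1896
    Σ(broken) = 1896 kJ
  Bonds formed (products):
    H–H: 2 × 443 = 886
    O=O: 1 × 480 = 480
    Σ(formed) = 1366 kJ
  ΔH_I = 1896 − 1366 = +530 kJ
Reaction II:
  Bonds broken (reactants):
    N≡N: 1 × 959 = 959
    O=O: 1 × 480 = 480
    Σ(broken) = 1439 kJ
  Bonds formed (products):
    N=O: 2 × 593 = 1186
    Σ(formed) = 1186 kJ
  ΔH_II = 1439 − 1186 = +253 kJ
ΔH_I − ΔH_II = +277 kJ, so reaction II has the more negative ΔH; |ΔH_I − ΔH_II| = 277 kJ.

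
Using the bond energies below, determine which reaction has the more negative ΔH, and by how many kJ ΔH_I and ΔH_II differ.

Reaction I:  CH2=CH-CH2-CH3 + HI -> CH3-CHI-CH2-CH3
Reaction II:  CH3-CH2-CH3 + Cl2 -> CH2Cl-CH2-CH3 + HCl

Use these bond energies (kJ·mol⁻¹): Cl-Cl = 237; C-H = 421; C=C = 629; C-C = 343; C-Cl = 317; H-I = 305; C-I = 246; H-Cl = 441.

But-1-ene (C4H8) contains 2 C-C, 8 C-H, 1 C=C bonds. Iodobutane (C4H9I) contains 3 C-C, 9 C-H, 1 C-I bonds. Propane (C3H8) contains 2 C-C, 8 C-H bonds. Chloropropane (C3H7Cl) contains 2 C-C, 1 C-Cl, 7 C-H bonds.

Reaction I:
  Bonds broken (reactants):
    C-C: 2 × 343 = 686
    C-H: 8 × 421 = 3368
    C=C: 1 × 629 = 629
    H-I: 1 × 305 = 305
    Σ(broken) = 4988 kJ
  Bonds formed (products):
    C-C: 3 × 343 = 1029
    C-H: 9 × 421 = 3789
    C-I: 1 × 246 = 246
    Σ(formed) = 5064 kJ
  ΔH_I = 4988 − 5064 = −76 kJ
Reaction II:
  Bonds broken (reactants):
    C-C: 2 × 343 = 686
    C-H: 8 × 421 = 3368
    Cl-Cl: 1 × 237 = 237
    Σ(broken) = 4291 kJ
  Bonds formed (products):
    C-C: 2 × 343 = 686
    C-Cl: 1 × 317 = 317
    C-H: 7 × 421 = 2947
    H-Cl: 1 × 441 = 441
    Σ(formed) = 4391 kJ
  ΔH_II = 4291 − 4391 = −100 kJ
ΔH_I − ΔH_II = +24 kJ, so reaction II has the more negative ΔH; |ΔH_I − ΔH_II| = 24 kJ.

Reaction II, by 24 kJ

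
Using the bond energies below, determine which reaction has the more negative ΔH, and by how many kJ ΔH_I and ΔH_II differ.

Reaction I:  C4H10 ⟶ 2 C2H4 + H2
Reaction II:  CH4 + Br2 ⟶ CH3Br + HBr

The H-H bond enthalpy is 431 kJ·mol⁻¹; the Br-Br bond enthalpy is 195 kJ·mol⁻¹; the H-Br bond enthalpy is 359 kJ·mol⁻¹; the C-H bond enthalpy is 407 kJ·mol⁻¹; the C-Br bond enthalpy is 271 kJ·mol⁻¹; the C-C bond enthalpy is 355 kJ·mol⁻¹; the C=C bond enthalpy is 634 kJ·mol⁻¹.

Reaction II, by 208 kJ

Reaction I:
  Bonds broken (reactants):
    C-C: 3 × 355 = 1065
    C-H: 10 × 407 = 4070
    Σ(broken) = 5135 kJ
  Bonds formed (products):
    C-H: 8 × 407 = 3256
    C=C: 2 × 634 = 1268
    H-H: 1 × 431 = 431
    Σ(formed) = 4955 kJ
  ΔH_I = 5135 − 4955 = +180 kJ
Reaction II:
  Bonds broken (reactants):
    Br-Br: 1 × 195 = 195
    C-H: 4 × 407 = 1628
    Σ(broken) = 1823 kJ
  Bonds formed (products):
    C-Br: 1 × 271 = 271
    C-H: 3 × 407 = 1221
    H-Br: 1 × 359 = 359
    Σ(formed) = 1851 kJ
  ΔH_II = 1823 − 1851 = −28 kJ
ΔH_I − ΔH_II = +208 kJ, so reaction II has the more negative ΔH; |ΔH_I − ΔH_II| = 208 kJ.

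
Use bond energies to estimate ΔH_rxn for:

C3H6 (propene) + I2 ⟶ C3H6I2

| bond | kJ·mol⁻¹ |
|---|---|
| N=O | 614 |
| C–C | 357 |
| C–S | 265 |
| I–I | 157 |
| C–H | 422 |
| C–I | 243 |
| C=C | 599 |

Bonds broken (reactants):
  C–C: 1 × 357 = 357
  C–H: 6 × 422 = 2532
  C=C: 1 × 599 = 599
  I–I: 1 × 157 = 157
  Σ(broken) = 3645 kJ
Bonds formed (products):
  C–C: 2 × 357 = 714
  C–H: 6 × 422 = 2532
  C–I: 2 × 243 = 486
  Σ(formed) = 3732 kJ
ΔH = Σ(broken) − Σ(formed) = 3645 − 3732 = −87 kJ

ΔH ≈ −87 kJ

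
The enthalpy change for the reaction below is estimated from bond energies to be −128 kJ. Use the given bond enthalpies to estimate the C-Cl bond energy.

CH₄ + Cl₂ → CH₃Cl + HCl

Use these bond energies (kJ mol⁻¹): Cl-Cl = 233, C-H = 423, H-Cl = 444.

D(C-Cl) ≈ 340 kJ/mol

Let D be the C-Cl bond energy.
Σ(broken) = 4×423 + 1×233 = 1925
Σ(formed) = 1×D + 3×423 + 1×444 = 1713 + D
ΔH = Σ(broken) − Σ(formed) = (1925) − (1713 + D) = +212 − D
Setting this equal to −128 kJ gives D = 340 kJ/mol.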